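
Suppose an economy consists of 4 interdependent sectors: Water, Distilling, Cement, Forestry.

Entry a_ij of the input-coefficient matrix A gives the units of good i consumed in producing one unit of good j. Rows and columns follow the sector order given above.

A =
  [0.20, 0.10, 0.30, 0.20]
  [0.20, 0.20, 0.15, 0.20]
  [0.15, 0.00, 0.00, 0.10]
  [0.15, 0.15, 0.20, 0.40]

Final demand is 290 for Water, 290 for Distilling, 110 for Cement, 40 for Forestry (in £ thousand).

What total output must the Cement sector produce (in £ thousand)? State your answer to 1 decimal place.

I − A =
  [   0.80    -0.10    -0.30    -0.20]
  [  -0.20     0.80    -0.15    -0.20]
  [  -0.15     0.00     1.00    -0.10]
  [  -0.15    -0.15    -0.20     0.60]
Compute the cofactors C_ij = (−1)^(i+j)·(3×3 minor ij) of I−A; the adjugate is their transpose:
adj(I−A) = Cᵀ =
  [ 0.431750   0.092500   0.184500   0.205500]
  [ 0.167750   0.396500   0.152500   0.213500]
  [ 0.082500   0.027000   0.315000   0.089000]
  [ 0.177375   0.131250   0.189250   0.581750]
det(I−A) = Σ_j (I−A)_1j·C_1j = (0.80)(0.431750) + (-0.10)(0.167750) + (-0.30)(0.082500) + (-0.20)(0.177375) = 0.2684
(I − A)⁻¹ = adj(I−A) / det(I−A) ≈
  [   1.6086     0.3446     0.6874     0.7656]
  [   0.6250     1.4773     0.5682     0.7955]
  [   0.3074     0.1006     1.1736     0.3316]
  [   0.6609     0.4890     0.7051     2.1675]
x = (I − A)⁻¹ d = adj(I−A)·d / det(I−A), with det(I−A) = 0.2684:
  x_W = (0.431750·290 + 0.092500·290 + 0.184500·110 + 0.205500·40) / 0.2684 = 180.5475 / 0.2684 ≈ 672.7
  x_D = (0.167750·290 + 0.396500·290 + 0.152500·110 + 0.213500·40) / 0.2684 = 188.9475 / 0.2684 ≈ 704.0
  x_C = (0.082500·290 + 0.027000·290 + 0.315000·110 + 0.089000·40) / 0.2684 = 69.965 / 0.2684 ≈ 260.7
  x_F = (0.177375·290 + 0.131250·290 + 0.189250·110 + 0.581750·40) / 0.2684 = 133.58875 / 0.2684 ≈ 497.7

x_C = 260.7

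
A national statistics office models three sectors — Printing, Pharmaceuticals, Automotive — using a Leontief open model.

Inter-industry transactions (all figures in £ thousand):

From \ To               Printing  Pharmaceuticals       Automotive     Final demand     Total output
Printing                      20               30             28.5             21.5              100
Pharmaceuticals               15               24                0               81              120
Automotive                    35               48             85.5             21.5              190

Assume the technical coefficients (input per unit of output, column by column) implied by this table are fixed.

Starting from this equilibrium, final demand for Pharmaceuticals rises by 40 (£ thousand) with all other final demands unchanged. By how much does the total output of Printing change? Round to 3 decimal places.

Technical coefficients a_ij = z_ij / X_j:
  a_11 = 20/100 = 0.20, a_21 = 15/100 = 0.15, a_31 = 35/100 = 0.35
  a_12 = 30/120 = 0.25, a_22 = 24/120 = 0.20, a_32 = 48/120 = 0.40
  a_13 = 28.5/190 = 0.15, a_23 = 0/190 = 0.00, a_33 = 85.5/190 = 0.45
I − A =
  [   0.80    -0.25    -0.15]
  [  -0.15     0.80     0.00]
  [  -0.35    -0.40     0.55]
Cofactors of I−A, C_ij = (−1)^(i+j)·(minor ij) (rows/columns in the sector order above):
  C_11 = (0.80)(0.55) − (0.00)(-0.40) = 0.4400
  C_12 = −[(-0.15)(0.55) − (0.00)(-0.35)] = 0.0825
  C_13 = (-0.15)(-0.40) − (0.80)(-0.35) = 0.3400
  C_21 = −[(-0.25)(0.55) − (-0.15)(-0.40)] = 0.1975
  C_22 = (0.80)(0.55) − (-0.15)(-0.35) = 0.3875
  C_23 = −[(0.80)(-0.40) − (-0.25)(-0.35)] = 0.4075
  C_31 = (-0.25)(0.00) − (-0.15)(0.80) = 0.1200
  C_32 = −[(0.80)(0.00) − (-0.15)(-0.15)] = 0.0225
  C_33 = (0.80)(0.80) − (-0.25)(-0.15) = 0.6025
det(I−A) = Σ_j (I−A)_1j·C_1j = (0.80)(0.4400) + (-0.25)(0.0825) + (-0.15)(0.3400) = 0.280375
adj(I−A) = Cᵀ =
  [ 0.4400   0.1975   0.1200]
  [ 0.0825   0.3875   0.0225]
  [ 0.3400   0.4075   0.6025]
(I − A)⁻¹ = adj(I−A) / det(I−A) ≈
  [   1.5693     0.7044     0.4280]
  [   0.2942     1.3821     0.0802]
  [   1.2127     1.4534     2.1489]
Δx = (I − A)⁻¹ Δd with Δd having +40 in the Pharmaceuticals component and 0 elsewhere.
So Δx_1 = L_12 · (+40), where L_12 = adj(I−A)_12 / det(I−A) = 0.1975 / 0.280375.
Δx_1 = 0.1975 × (+40) / 0.280375 = 7.90 / 0.280375 ≈ 28.177.

Δx_1 = 28.177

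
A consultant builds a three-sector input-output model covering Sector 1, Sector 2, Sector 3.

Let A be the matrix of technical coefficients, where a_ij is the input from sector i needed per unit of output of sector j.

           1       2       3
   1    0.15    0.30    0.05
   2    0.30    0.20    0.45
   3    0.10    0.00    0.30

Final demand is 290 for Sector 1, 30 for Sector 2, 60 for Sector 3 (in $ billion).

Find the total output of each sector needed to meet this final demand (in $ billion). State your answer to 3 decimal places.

I − A =
  [   0.85    -0.30    -0.05]
  [  -0.30     0.80    -0.45]
  [  -0.10     0.00     0.70]
Cofactors of I−A, C_ij = (−1)^(i+j)·(minor ij) (rows/columns in the sector order above):
  C_11 = (0.80)(0.70) − (-0.45)(0.00) = 0.5600
  C_12 = −[(-0.30)(0.70) − (-0.45)(-0.10)] = 0.2550
  C_13 = (-0.30)(0.00) − (0.80)(-0.10) = 0.0800
  C_21 = −[(-0.30)(0.70) − (-0.05)(0.00)] = 0.2100
  C_22 = (0.85)(0.70) − (-0.05)(-0.10) = 0.5900
  C_23 = −[(0.85)(0.00) − (-0.30)(-0.10)] = 0.0300
  C_31 = (-0.30)(-0.45) − (-0.05)(0.80) = 0.1750
  C_32 = −[(0.85)(-0.45) − (-0.05)(-0.30)] = 0.3975
  C_33 = (0.85)(0.80) − (-0.30)(-0.30) = 0.5900
det(I−A) = Σ_j (I−A)_1j·C_1j = (0.85)(0.5600) + (-0.30)(0.2550) + (-0.05)(0.0800) = 0.3955
adj(I−A) = Cᵀ =
  [ 0.5600   0.2100   0.1750]
  [ 0.2550   0.5900   0.3975]
  [ 0.0800   0.0300   0.5900]
(I − A)⁻¹ = adj(I−A) / det(I−A) ≈
  [   1.4159     0.5310     0.4425]
  [   0.6448     1.4918     1.0051]
  [   0.2023     0.0759     1.4918]
x = (I − A)⁻¹ d = adj(I−A)·d / det(I−A), with det(I−A) = 0.3955:
  x_1 = (0.5600·290 + 0.2100·30 + 0.1750·60) / 0.3955 = 179.20 / 0.3955 ≈ 453.097
  x_2 = (0.2550·290 + 0.5900·30 + 0.3975·60) / 0.3955 = 115.50 / 0.3955 ≈ 292.035
  x_3 = (0.0800·290 + 0.0300·30 + 0.5900·60) / 0.3955 = 59.50 / 0.3955 ≈ 150.442

x_1 = 453.097, x_2 = 292.035, x_3 = 150.442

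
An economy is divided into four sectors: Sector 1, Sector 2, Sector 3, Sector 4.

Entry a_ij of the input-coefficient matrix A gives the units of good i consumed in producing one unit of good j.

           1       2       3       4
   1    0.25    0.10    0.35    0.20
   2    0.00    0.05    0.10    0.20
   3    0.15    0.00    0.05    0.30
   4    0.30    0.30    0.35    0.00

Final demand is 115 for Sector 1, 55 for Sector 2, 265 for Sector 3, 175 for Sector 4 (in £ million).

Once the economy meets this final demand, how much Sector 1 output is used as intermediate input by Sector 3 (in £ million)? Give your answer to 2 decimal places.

z_13 = 203.71

I − A =
  [   0.75    -0.10    -0.35    -0.20]
  [   0.00     0.95    -0.10    -0.20]
  [  -0.15     0.00     0.95    -0.30]
  [  -0.30    -0.30    -0.35     1.00]
Compute the cofactors C_ij = (−1)^(i+j)·(3×3 minor ij) of I−A; the adjugate is their transpose:
adj(I−A) = Cᵀ =
  [ 0.736750   0.173000   0.401000   0.302250]
  [ 0.091500   0.482250   0.142500   0.157500]
  [ 0.219000   0.100500   0.604500   0.245250]
  [ 0.325125   0.231750   0.374625   0.625500]
det(I−A) = Σ_j (I−A)_1j·C_1j = (0.75)(0.736750) + (-0.10)(0.091500) + (-0.35)(0.219000) + (-0.20)(0.325125) = 0.4017375
(I − A)⁻¹ = adj(I−A) / det(I−A) ≈
  [   1.8339     0.4306     0.9982     0.7524]
  [   0.2278     1.2004     0.3547     0.3920]
  [   0.5451     0.2502     1.5047     0.6105]
  [   0.8093     0.5769     0.9325     1.5570]
First solve x = (I − A)⁻¹ d = adj(I−A)·d / det(I−A); in particular x_3 = (0.219000·115 + 0.100500·55 + 0.604500·265 + 0.245250·175) / 0.4017375 = 233.82375 / 0.4017375 ≈ 582.0312.
Intermediate flow from 1 to 3: z_13 = a_13 · x_3 = 0.35 × 233.82375 / 0.4017375 = 81.8383125 / 0.4017375 ≈ 203.71.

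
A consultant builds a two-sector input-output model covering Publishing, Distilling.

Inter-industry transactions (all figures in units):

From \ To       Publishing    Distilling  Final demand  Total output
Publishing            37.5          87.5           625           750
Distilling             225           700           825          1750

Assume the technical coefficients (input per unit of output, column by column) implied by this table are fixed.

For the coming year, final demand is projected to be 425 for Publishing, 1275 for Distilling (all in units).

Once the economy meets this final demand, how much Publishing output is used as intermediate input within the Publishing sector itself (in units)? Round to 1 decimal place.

Technical coefficients a_ij = z_ij / X_j:
  a_PP = 37.5/750 = 0.05, a_DP = 225/750 = 0.30
  a_PD = 87.5/1750 = 0.05, a_DD = 700/1750 = 0.40
I − A =
  [   0.95    -0.05]
  [  -0.30     0.60]
det(I−A) = (0.95)(0.60) − (-0.05)(-0.30) = 0.5550
adj(I−A) = [[0.60, 0.05], [0.30, 0.95]]
(I − A)⁻¹ = adj(I−A) / det(I−A) ≈
  [   1.0811     0.0901]
  [   0.5405     1.7117]
First solve x = (I − A)⁻¹ d = adj(I−A)·d / det(I−A); in particular x_P = (0.60·425 + 0.05·1275) / 0.5550 = 318.75 / 0.5550 ≈ 574.324.
Intermediate flow from P to P: z_PP = a_PP · x_P = 0.05 × 318.75 / 0.5550 = 15.9375 / 0.5550 ≈ 28.7.

z_PP = 28.7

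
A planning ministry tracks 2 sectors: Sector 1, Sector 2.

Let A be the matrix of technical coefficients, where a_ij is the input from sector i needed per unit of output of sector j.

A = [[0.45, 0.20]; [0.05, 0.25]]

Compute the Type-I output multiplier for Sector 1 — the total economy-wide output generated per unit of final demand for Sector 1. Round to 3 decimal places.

I − A =
  [   0.55    -0.20]
  [  -0.05     0.75]
det(I−A) = (0.55)(0.75) − (-0.20)(-0.05) = 0.4025
adj(I−A) = [[0.75, 0.20], [0.05, 0.55]]
(I − A)⁻¹ = adj(I−A) / det(I−A) ≈
  [   1.8634     0.4969]
  [   0.1242     1.3665]
The output multiplier for sector j is the column-j sum of the Leontief inverse (I − A)⁻¹ = adj(I−A) / det(I−A).
Column 1 of adj(I−A): (0.75, 0.05); det(I−A) = 0.4025.
m_1 = (0.75 + 0.05) / 0.4025 = 0.80 / 0.4025 ≈ 1.988.

m_1 = 1.988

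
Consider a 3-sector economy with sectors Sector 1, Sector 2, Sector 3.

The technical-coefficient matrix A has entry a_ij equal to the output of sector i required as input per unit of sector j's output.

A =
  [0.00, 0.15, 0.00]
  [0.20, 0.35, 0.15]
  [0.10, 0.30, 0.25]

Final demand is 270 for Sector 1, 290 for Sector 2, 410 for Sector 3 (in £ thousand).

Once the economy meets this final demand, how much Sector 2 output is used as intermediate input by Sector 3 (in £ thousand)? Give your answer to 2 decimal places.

I − A =
  [   1.00    -0.15     0.00]
  [  -0.20     0.65    -0.15]
  [  -0.10    -0.30     0.75]
Cofactors of I−A, C_ij = (−1)^(i+j)·(minor ij) (rows/columns in the sector order above):
  C_11 = (0.65)(0.75) − (-0.15)(-0.30) = 0.4425
  C_12 = −[(-0.20)(0.75) − (-0.15)(-0.10)] = 0.1650
  C_13 = (-0.20)(-0.30) − (0.65)(-0.10) = 0.1250
  C_21 = −[(-0.15)(0.75) − (0.00)(-0.30)] = 0.1125
  C_22 = (1.00)(0.75) − (0.00)(-0.10) = 0.7500
  C_23 = −[(1.00)(-0.30) − (-0.15)(-0.10)] = 0.3150
  C_31 = (-0.15)(-0.15) − (0.00)(0.65) = 0.0225
  C_32 = −[(1.00)(-0.15) − (0.00)(-0.20)] = 0.1500
  C_33 = (1.00)(0.65) − (-0.15)(-0.20) = 0.6200
det(I−A) = Σ_j (I−A)_1j·C_1j = (1.00)(0.4425) + (-0.15)(0.1650) + (0.00)(0.1250) = 0.41775
adj(I−A) = Cᵀ =
  [ 0.4425   0.1125   0.0225]
  [ 0.1650   0.7500   0.1500]
  [ 0.1250   0.3150   0.6200]
(I − A)⁻¹ = adj(I−A) / det(I−A) ≈
  [   1.0592     0.2693     0.0539]
  [   0.3950     1.7953     0.3591]
  [   0.2992     0.7540     1.4841]
First solve x = (I − A)⁻¹ d = adj(I−A)·d / det(I−A); in particular x_3 = (0.1250·270 + 0.3150·290 + 0.6200·410) / 0.41775 = 379.30 / 0.41775 ≈ 907.9593.
Intermediate flow from 2 to 3: z_23 = a_23 · x_3 = 0.15 × 379.30 / 0.41775 = 56.895 / 0.41775 ≈ 136.19.

z_23 = 136.19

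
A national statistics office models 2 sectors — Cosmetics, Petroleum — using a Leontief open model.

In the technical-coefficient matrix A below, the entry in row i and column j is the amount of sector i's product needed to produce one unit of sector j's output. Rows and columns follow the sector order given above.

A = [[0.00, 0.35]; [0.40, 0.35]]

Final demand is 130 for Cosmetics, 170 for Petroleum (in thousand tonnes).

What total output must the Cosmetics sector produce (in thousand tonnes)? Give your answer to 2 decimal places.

x_C = 282.35

I − A =
  [   1.00    -0.35]
  [  -0.40     0.65]
det(I−A) = (1.00)(0.65) − (-0.35)(-0.40) = 0.5100
adj(I−A) = [[0.65, 0.35], [0.40, 1.00]]
(I − A)⁻¹ = adj(I−A) / det(I−A) ≈
  [   1.2745     0.6863]
  [   0.7843     1.9608]
x = (I − A)⁻¹ d = adj(I−A)·d / det(I−A), with det(I−A) = 0.5100:
  x_C = (0.65·130 + 0.35·170) / 0.5100 = 144.00 / 0.5100 ≈ 282.35
  x_P = (0.40·130 + 1.00·170) / 0.5100 = 222.00 / 0.5100 ≈ 435.29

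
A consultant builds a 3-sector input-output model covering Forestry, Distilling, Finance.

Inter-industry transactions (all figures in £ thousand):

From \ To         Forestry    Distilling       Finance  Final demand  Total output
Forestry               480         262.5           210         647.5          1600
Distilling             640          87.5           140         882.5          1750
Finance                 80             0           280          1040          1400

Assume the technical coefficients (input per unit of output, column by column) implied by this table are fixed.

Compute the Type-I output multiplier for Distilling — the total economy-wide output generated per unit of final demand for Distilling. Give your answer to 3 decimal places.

m_2 = 1.428

Technical coefficients a_ij = z_ij / X_j:
  a_11 = 480/1600 = 0.30, a_21 = 640/1600 = 0.40, a_31 = 80/1600 = 0.05
  a_12 = 262.5/1750 = 0.15, a_22 = 87.5/1750 = 0.05, a_32 = 0/1750 = 0.00
  a_13 = 210/1400 = 0.15, a_23 = 140/1400 = 0.10, a_33 = 280/1400 = 0.20
I − A =
  [   0.70    -0.15    -0.15]
  [  -0.40     0.95    -0.10]
  [  -0.05     0.00     0.80]
Cofactors of I−A, C_ij = (−1)^(i+j)·(minor ij) (rows/columns in the sector order above):
  C_11 = (0.95)(0.80) − (-0.10)(0.00) = 0.7600
  C_12 = −[(-0.40)(0.80) − (-0.10)(-0.05)] = 0.3250
  C_13 = (-0.40)(0.00) − (0.95)(-0.05) = 0.0475
  C_21 = −[(-0.15)(0.80) − (-0.15)(0.00)] = 0.1200
  C_22 = (0.70)(0.80) − (-0.15)(-0.05) = 0.5525
  C_23 = −[(0.70)(0.00) − (-0.15)(-0.05)] = 0.0075
  C_31 = (-0.15)(-0.10) − (-0.15)(0.95) = 0.1575
  C_32 = −[(0.70)(-0.10) − (-0.15)(-0.40)] = 0.1300
  C_33 = (0.70)(0.95) − (-0.15)(-0.40) = 0.6050
det(I−A) = Σ_j (I−A)_1j·C_1j = (0.70)(0.7600) + (-0.15)(0.3250) + (-0.15)(0.0475) = 0.476125
adj(I−A) = Cᵀ =
  [ 0.7600   0.1200   0.1575]
  [ 0.3250   0.5525   0.1300]
  [ 0.0475   0.0075   0.6050]
(I − A)⁻¹ = adj(I−A) / det(I−A) ≈
  [   1.5962     0.2520     0.3308]
  [   0.6826     1.1604     0.2730]
  [   0.0998     0.0158     1.2707]
The output multiplier for sector j is the column-j sum of the Leontief inverse (I − A)⁻¹ = adj(I−A) / det(I−A).
Column 2 of adj(I−A): (0.1200, 0.5525, 0.0075); det(I−A) = 0.476125.
m_2 = (0.1200 + 0.5525 + 0.0075) / 0.476125 = 0.68 / 0.476125 ≈ 1.428.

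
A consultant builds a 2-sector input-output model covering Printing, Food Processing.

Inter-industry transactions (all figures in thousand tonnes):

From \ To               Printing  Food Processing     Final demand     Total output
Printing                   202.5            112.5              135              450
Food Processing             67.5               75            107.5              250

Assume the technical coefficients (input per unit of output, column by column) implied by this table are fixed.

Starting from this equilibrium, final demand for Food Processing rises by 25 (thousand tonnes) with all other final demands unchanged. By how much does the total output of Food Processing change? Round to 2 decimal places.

Technical coefficients a_ij = z_ij / X_j:
  a_PP = 202.5/450 = 0.45, a_FP = 67.5/450 = 0.15
  a_PF = 112.5/250 = 0.45, a_FF = 75/250 = 0.30
I − A =
  [   0.55    -0.45]
  [  -0.15     0.70]
det(I−A) = (0.55)(0.70) − (-0.45)(-0.15) = 0.3175
adj(I−A) = [[0.70, 0.45], [0.15, 0.55]]
(I − A)⁻¹ = adj(I−A) / det(I−A) ≈
  [   2.2047     1.4173]
  [   0.4724     1.7323]
Δx = (I − A)⁻¹ Δd with Δd having +25 in the Food Processing component and 0 elsewhere.
So Δx_F = L_FF · (+25), where L_FF = adj(I−A)_FF / det(I−A) = 0.55 / 0.3175.
Δx_F = 0.55 × (+25) / 0.3175 = 13.75 / 0.3175 ≈ 43.31.

Δx_F = 43.31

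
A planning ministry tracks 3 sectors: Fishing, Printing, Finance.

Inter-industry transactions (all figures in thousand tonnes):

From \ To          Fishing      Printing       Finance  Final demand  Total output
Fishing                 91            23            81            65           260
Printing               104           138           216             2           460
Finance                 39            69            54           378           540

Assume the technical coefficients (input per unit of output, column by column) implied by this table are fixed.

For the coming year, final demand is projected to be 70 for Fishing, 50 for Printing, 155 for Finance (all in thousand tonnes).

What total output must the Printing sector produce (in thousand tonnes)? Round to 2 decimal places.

Technical coefficients a_ij = z_ij / X_j:
  a_11 = 91/260 = 0.35, a_21 = 104/260 = 0.40, a_31 = 39/260 = 0.15
  a_12 = 23/460 = 0.05, a_22 = 138/460 = 0.30, a_32 = 69/460 = 0.15
  a_13 = 81/540 = 0.15, a_23 = 216/540 = 0.40, a_33 = 54/540 = 0.10
I − A =
  [   0.65    -0.05    -0.15]
  [  -0.40     0.70    -0.40]
  [  -0.15    -0.15     0.90]
Cofactors of I−A, C_ij = (−1)^(i+j)·(minor ij) (rows/columns in the sector order above):
  C_11 = (0.70)(0.90) − (-0.40)(-0.15) = 0.5700
  C_12 = −[(-0.40)(0.90) − (-0.40)(-0.15)] = 0.4200
  C_13 = (-0.40)(-0.15) − (0.70)(-0.15) = 0.1650
  C_21 = −[(-0.05)(0.90) − (-0.15)(-0.15)] = 0.0675
  C_22 = (0.65)(0.90) − (-0.15)(-0.15) = 0.5625
  C_23 = −[(0.65)(-0.15) − (-0.05)(-0.15)] = 0.1050
  C_31 = (-0.05)(-0.40) − (-0.15)(0.70) = 0.1250
  C_32 = −[(0.65)(-0.40) − (-0.15)(-0.40)] = 0.3200
  C_33 = (0.65)(0.70) − (-0.05)(-0.40) = 0.4350
det(I−A) = Σ_j (I−A)_1j·C_1j = (0.65)(0.5700) + (-0.05)(0.4200) + (-0.15)(0.1650) = 0.32475
adj(I−A) = Cᵀ =
  [ 0.5700   0.0675   0.1250]
  [ 0.4200   0.5625   0.3200]
  [ 0.1650   0.1050   0.4350]
(I − A)⁻¹ = adj(I−A) / det(I−A) ≈
  [   1.7552     0.2079     0.3849]
  [   1.2933     1.7321     0.9854]
  [   0.5081     0.3233     1.3395]
x = (I − A)⁻¹ d = adj(I−A)·d / det(I−A), with det(I−A) = 0.32475:
  x_1 = (0.5700·70 + 0.0675·50 + 0.1250·155) / 0.32475 = 62.65 / 0.32475 ≈ 192.92
  x_2 = (0.4200·70 + 0.5625·50 + 0.3200·155) / 0.32475 = 107.125 / 0.32475 ≈ 329.87
  x_3 = (0.1650·70 + 0.1050·50 + 0.4350·155) / 0.32475 = 84.225 / 0.32475 ≈ 259.35

x_2 = 329.87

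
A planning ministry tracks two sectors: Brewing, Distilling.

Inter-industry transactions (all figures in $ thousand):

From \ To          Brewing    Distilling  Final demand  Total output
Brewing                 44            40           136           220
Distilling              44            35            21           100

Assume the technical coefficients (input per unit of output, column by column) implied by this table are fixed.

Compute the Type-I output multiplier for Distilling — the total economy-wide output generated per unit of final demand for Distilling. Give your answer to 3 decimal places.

Technical coefficients a_ij = z_ij / X_j:
  a_11 = 44/220 = 0.20, a_21 = 44/220 = 0.20
  a_12 = 40/100 = 0.40, a_22 = 35/100 = 0.35
I − A =
  [   0.80    -0.40]
  [  -0.20     0.65]
det(I−A) = (0.80)(0.65) − (-0.40)(-0.20) = 0.4400
adj(I−A) = [[0.65, 0.40], [0.20, 0.80]]
(I − A)⁻¹ = adj(I−A) / det(I−A) ≈
  [   1.4773     0.9091]
  [   0.4545     1.8182]
The output multiplier for sector j is the column-j sum of the Leontief inverse (I − A)⁻¹ = adj(I−A) / det(I−A).
Column 2 of adj(I−A): (0.40, 0.80); det(I−A) = 0.4400.
m_2 = (0.40 + 0.80) / 0.4400 = 1.20 / 0.4400 ≈ 2.727.

m_2 = 2.727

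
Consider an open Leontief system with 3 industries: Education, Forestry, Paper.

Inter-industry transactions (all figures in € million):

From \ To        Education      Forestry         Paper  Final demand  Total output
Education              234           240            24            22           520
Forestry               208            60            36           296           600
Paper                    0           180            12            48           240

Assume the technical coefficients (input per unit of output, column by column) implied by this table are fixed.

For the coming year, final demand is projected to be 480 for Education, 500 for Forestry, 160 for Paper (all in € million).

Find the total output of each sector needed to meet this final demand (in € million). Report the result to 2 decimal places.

Technical coefficients a_ij = z_ij / X_j:
  a_11 = 234/520 = 0.45, a_21 = 208/520 = 0.40, a_31 = 0/520 = 0.00
  a_12 = 240/600 = 0.40, a_22 = 60/600 = 0.10, a_32 = 180/600 = 0.30
  a_13 = 24/240 = 0.10, a_23 = 36/240 = 0.15, a_33 = 12/240 = 0.05
I − A =
  [   0.55    -0.40    -0.10]
  [  -0.40     0.90    -0.15]
  [   0.00    -0.30     0.95]
Cofactors of I−A, C_ij = (−1)^(i+j)·(minor ij) (rows/columns in the sector order above):
  C_11 = (0.90)(0.95) − (-0.15)(-0.30) = 0.8100
  C_12 = −[(-0.40)(0.95) − (-0.15)(0.00)] = 0.3800
  C_13 = (-0.40)(-0.30) − (0.90)(0.00) = 0.1200
  C_21 = −[(-0.40)(0.95) − (-0.10)(-0.30)] = 0.4100
  C_22 = (0.55)(0.95) − (-0.10)(0.00) = 0.5225
  C_23 = −[(0.55)(-0.30) − (-0.40)(0.00)] = 0.1650
  C_31 = (-0.40)(-0.15) − (-0.10)(0.90) = 0.1500
  C_32 = −[(0.55)(-0.15) − (-0.10)(-0.40)] = 0.1225
  C_33 = (0.55)(0.90) − (-0.40)(-0.40) = 0.3350
det(I−A) = Σ_j (I−A)_1j·C_1j = (0.55)(0.8100) + (-0.40)(0.3800) + (-0.10)(0.1200) = 0.2815
adj(I−A) = Cᵀ =
  [ 0.8100   0.4100   0.1500]
  [ 0.3800   0.5225   0.1225]
  [ 0.1200   0.1650   0.3350]
(I − A)⁻¹ = adj(I−A) / det(I−A) ≈
  [   2.8774     1.4565     0.5329]
  [   1.3499     1.8561     0.4352]
  [   0.4263     0.5861     1.1901]
x = (I − A)⁻¹ d = adj(I−A)·d / det(I−A), with det(I−A) = 0.2815:
  x_1 = (0.8100·480 + 0.4100·500 + 0.1500·160) / 0.2815 = 617.80 / 0.2815 ≈ 2194.67
  x_2 = (0.3800·480 + 0.5225·500 + 0.1225·160) / 0.2815 = 463.25 / 0.2815 ≈ 1645.65
  x_3 = (0.1200·480 + 0.1650·500 + 0.3350·160) / 0.2815 = 193.70 / 0.2815 ≈ 688.10

x_1 = 2194.67, x_2 = 1645.65, x_3 = 688.10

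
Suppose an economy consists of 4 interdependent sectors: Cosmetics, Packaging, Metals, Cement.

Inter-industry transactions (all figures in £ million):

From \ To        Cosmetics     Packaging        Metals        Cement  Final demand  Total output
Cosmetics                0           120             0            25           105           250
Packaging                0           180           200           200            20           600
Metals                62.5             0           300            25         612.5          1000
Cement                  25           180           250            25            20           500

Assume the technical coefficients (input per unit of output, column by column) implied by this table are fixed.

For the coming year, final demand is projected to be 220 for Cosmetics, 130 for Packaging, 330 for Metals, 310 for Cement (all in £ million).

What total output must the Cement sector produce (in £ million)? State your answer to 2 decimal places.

x_4 = 819.97

Technical coefficients a_ij = z_ij / X_j:
  a_11 = 0/250 = 0.00, a_21 = 0/250 = 0.00, a_31 = 62.5/250 = 0.25, a_41 = 25/250 = 0.10
  a_12 = 120/600 = 0.20, a_22 = 180/600 = 0.30, a_32 = 0/600 = 0.00, a_42 = 180/600 = 0.30
  a_13 = 0/1000 = 0.00, a_23 = 200/1000 = 0.20, a_33 = 300/1000 = 0.30, a_43 = 250/1000 = 0.25
  a_14 = 25/500 = 0.05, a_24 = 200/500 = 0.40, a_34 = 25/500 = 0.05, a_44 = 25/500 = 0.05
I − A =
  [   1.00    -0.20     0.00    -0.05]
  [   0.00     0.70    -0.20    -0.40]
  [  -0.25     0.00     0.70    -0.05]
  [  -0.10    -0.30    -0.25     0.95]
Compute the cofactors C_ij = (−1)^(i+j)·(3×3 minor ij) of I−A; the adjugate is their transpose:
adj(I−A) = Cᵀ =
  [ 0.369750   0.141000   0.069750   0.082500]
  [ 0.101500   0.645875   0.289000   0.292500]
  [ 0.139750   0.067250   0.533500   0.063750]
  [ 0.107750   0.236500   0.239000   0.480000]
det(I−A) = Σ_j (I−A)_1j·C_1j = (1.00)(0.369750) + (-0.20)(0.101500) + (0.00)(0.139750) + (-0.05)(0.107750) = 0.3440625
(I − A)⁻¹ = adj(I−A) / det(I−A) ≈
  [   1.0747     0.4098     0.2027     0.2398]
  [   0.2950     1.8772     0.8400     0.8501]
  [   0.4062     0.1955     1.5506     0.1853]
  [   0.3132     0.6874     0.6946     1.3951]
x = (I − A)⁻¹ d = adj(I−A)·d / det(I−A), with det(I−A) = 0.3440625:
  x_1 = (0.369750·220 + 0.141000·130 + 0.069750·330 + 0.082500·310) / 0.3440625 = 148.2675 / 0.3440625 ≈ 430.93
  x_2 = (0.101500·220 + 0.645875·130 + 0.289000·330 + 0.292500·310) / 0.3440625 = 292.33875 / 0.3440625 ≈ 849.67
  x_3 = (0.139750·220 + 0.067250·130 + 0.533500·330 + 0.063750·310) / 0.3440625 = 235.305 / 0.3440625 ≈ 683.90
  x_4 = (0.107750·220 + 0.236500·130 + 0.239000·330 + 0.480000·310) / 0.3440625 = 282.12 / 0.3440625 ≈ 819.97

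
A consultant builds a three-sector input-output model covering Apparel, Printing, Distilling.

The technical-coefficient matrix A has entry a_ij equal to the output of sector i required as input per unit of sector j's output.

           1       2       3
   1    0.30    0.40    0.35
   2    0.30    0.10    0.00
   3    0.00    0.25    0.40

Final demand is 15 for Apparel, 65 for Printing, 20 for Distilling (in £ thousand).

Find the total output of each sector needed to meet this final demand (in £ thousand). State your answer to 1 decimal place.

I − A =
  [   0.70    -0.40    -0.35]
  [  -0.30     0.90     0.00]
  [   0.00    -0.25     0.60]
Cofactors of I−A, C_ij = (−1)^(i+j)·(minor ij) (rows/columns in the sector order above):
  C_11 = (0.90)(0.60) − (0.00)(-0.25) = 0.5400
  C_12 = −[(-0.30)(0.60) − (0.00)(0.00)] = 0.1800
  C_13 = (-0.30)(-0.25) − (0.90)(0.00) = 0.0750
  C_21 = −[(-0.40)(0.60) − (-0.35)(-0.25)] = 0.3275
  C_22 = (0.70)(0.60) − (-0.35)(0.00) = 0.4200
  C_23 = −[(0.70)(-0.25) − (-0.40)(0.00)] = 0.1750
  C_31 = (-0.40)(0.00) − (-0.35)(0.90) = 0.3150
  C_32 = −[(0.70)(0.00) − (-0.35)(-0.30)] = 0.1050
  C_33 = (0.70)(0.90) − (-0.40)(-0.30) = 0.5100
det(I−A) = Σ_j (I−A)_1j·C_1j = (0.70)(0.5400) + (-0.40)(0.1800) + (-0.35)(0.0750) = 0.27975
adj(I−A) = Cᵀ =
  [ 0.5400   0.3275   0.3150]
  [ 0.1800   0.4200   0.1050]
  [ 0.0750   0.1750   0.5100]
(I − A)⁻¹ = adj(I−A) / det(I−A) ≈
  [   1.9303     1.1707     1.1260]
  [   0.6434     1.5013     0.3753]
  [   0.2681     0.6256     1.8231]
x = (I − A)⁻¹ d = adj(I−A)·d / det(I−A), with det(I−A) = 0.27975:
  x_1 = (0.5400·15 + 0.3275·65 + 0.3150·20) / 0.27975 = 35.6875 / 0.27975 ≈ 127.6
  x_2 = (0.1800·15 + 0.4200·65 + 0.1050·20) / 0.27975 = 32.10 / 0.27975 ≈ 114.7
  x_3 = (0.0750·15 + 0.1750·65 + 0.5100·20) / 0.27975 = 22.70 / 0.27975 ≈ 81.1

x_1 = 127.6, x_2 = 114.7, x_3 = 81.1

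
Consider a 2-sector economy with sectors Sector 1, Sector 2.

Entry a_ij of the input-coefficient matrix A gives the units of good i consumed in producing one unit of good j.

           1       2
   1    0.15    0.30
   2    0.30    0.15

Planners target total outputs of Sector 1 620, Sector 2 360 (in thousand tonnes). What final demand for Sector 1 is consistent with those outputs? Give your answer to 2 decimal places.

I − A =
  [   0.85    -0.30]
  [  -0.30     0.85]
d = (I − A) x:
  d_1 = (+0.85)·620 + (-0.30)·360 = 419.00
  d_2 = (-0.30)·620 + (+0.85)·360 = 120.00

d_1 = 419.00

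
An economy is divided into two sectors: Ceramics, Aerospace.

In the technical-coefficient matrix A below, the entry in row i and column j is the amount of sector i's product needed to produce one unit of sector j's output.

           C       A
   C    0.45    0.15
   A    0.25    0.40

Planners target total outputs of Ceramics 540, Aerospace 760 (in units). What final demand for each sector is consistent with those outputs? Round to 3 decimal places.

I − A =
  [   0.55    -0.15]
  [  -0.25     0.60]
d = (I − A) x:
  d_C = (+0.55)·540 + (-0.15)·760 = 183.000
  d_A = (-0.25)·540 + (+0.60)·760 = 321.000

d_C = 183.000, d_A = 321.000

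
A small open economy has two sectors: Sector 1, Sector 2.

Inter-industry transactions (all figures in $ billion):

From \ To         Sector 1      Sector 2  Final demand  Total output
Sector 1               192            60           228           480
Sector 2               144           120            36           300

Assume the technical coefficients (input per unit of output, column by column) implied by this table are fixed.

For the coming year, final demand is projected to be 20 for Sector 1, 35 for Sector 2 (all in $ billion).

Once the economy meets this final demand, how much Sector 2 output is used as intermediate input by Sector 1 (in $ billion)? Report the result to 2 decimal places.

Technical coefficients a_ij = z_ij / X_j:
  a_11 = 192/480 = 0.40, a_21 = 144/480 = 0.30
  a_12 = 60/300 = 0.20, a_22 = 120/300 = 0.40
I − A =
  [   0.60    -0.20]
  [  -0.30     0.60]
det(I−A) = (0.60)(0.60) − (-0.20)(-0.30) = 0.3000
adj(I−A) = [[0.60, 0.20], [0.30, 0.60]]
(I − A)⁻¹ = adj(I−A) / det(I−A) ≈
  [   2.0000     0.6667]
  [   1.0000     2.0000]
First solve x = (I − A)⁻¹ d = adj(I−A)·d / det(I−A); in particular x_1 = (0.60·20 + 0.20·35) / 0.3000 = 19.00 / 0.3000 ≈ 63.3333.
Intermediate flow from 2 to 1: z_21 = a_21 · x_1 = 0.30 × 19.00 / 0.3000 = 5.70 / 0.3000 = 19.00.

z_21 = 19.00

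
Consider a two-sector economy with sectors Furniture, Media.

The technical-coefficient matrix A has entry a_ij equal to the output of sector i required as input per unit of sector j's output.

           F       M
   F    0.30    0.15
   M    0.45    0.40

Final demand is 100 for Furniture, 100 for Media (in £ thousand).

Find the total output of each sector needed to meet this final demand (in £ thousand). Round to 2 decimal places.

I − A =
  [   0.70    -0.15]
  [  -0.45     0.60]
det(I−A) = (0.70)(0.60) − (-0.15)(-0.45) = 0.3525
adj(I−A) = [[0.60, 0.15], [0.45, 0.70]]
(I − A)⁻¹ = adj(I−A) / det(I−A) ≈
  [   1.7021     0.4255]
  [   1.2766     1.9858]
x = (I − A)⁻¹ d = adj(I−A)·d / det(I−A), with det(I−A) = 0.3525:
  x_F = (0.60·100 + 0.15·100) / 0.3525 = 75.00 / 0.3525 ≈ 212.77
  x_M = (0.45·100 + 0.70·100) / 0.3525 = 115.00 / 0.3525 ≈ 326.24

x_F = 212.77, x_M = 326.24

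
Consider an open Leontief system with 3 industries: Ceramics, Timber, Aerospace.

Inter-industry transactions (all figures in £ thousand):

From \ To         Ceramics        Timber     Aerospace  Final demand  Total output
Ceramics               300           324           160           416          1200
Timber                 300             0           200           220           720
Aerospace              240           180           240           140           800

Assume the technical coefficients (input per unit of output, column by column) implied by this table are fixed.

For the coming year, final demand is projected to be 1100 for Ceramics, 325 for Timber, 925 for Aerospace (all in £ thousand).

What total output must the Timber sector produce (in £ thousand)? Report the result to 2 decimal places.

Technical coefficients a_ij = z_ij / X_j:
  a_11 = 300/1200 = 0.25, a_21 = 300/1200 = 0.25, a_31 = 240/1200 = 0.20
  a_12 = 324/720 = 0.45, a_22 = 0/720 = 0.00, a_32 = 180/720 = 0.25
  a_13 = 160/800 = 0.20, a_23 = 200/800 = 0.25, a_33 = 240/800 = 0.30
I − A =
  [   0.75    -0.45    -0.20]
  [  -0.25     1.00    -0.25]
  [  -0.20    -0.25     0.70]
Cofactors of I−A, C_ij = (−1)^(i+j)·(minor ij) (rows/columns in the sector order above):
  C_11 = (1.00)(0.70) − (-0.25)(-0.25) = 0.6375
  C_12 = −[(-0.25)(0.70) − (-0.25)(-0.20)] = 0.2250
  C_13 = (-0.25)(-0.25) − (1.00)(-0.20) = 0.2625
  C_21 = −[(-0.45)(0.70) − (-0.20)(-0.25)] = 0.3650
  C_22 = (0.75)(0.70) − (-0.20)(-0.20) = 0.4850
  C_23 = −[(0.75)(-0.25) − (-0.45)(-0.20)] = 0.2775
  C_31 = (-0.45)(-0.25) − (-0.20)(1.00) = 0.3125
  C_32 = −[(0.75)(-0.25) − (-0.20)(-0.25)] = 0.2375
  C_33 = (0.75)(1.00) − (-0.45)(-0.25) = 0.6375
det(I−A) = Σ_j (I−A)_1j·C_1j = (0.75)(0.6375) + (-0.45)(0.2250) + (-0.20)(0.2625) = 0.324375
adj(I−A) = Cᵀ =
  [ 0.6375   0.3650   0.3125]
  [ 0.2250   0.4850   0.2375]
  [ 0.2625   0.2775   0.6375]
(I − A)⁻¹ = adj(I−A) / det(I−A) ≈
  [   1.9653     1.1252     0.9634]
  [   0.6936     1.4952     0.7322]
  [   0.8092     0.8555     1.9653]
x = (I − A)⁻¹ d = adj(I−A)·d / det(I−A), with det(I−A) = 0.324375:
  x_1 = (0.6375·1100 + 0.3650·325 + 0.3125·925) / 0.324375 = 1108.9375 / 0.324375 ≈ 3418.69
  x_2 = (0.2250·1100 + 0.4850·325 + 0.2375·925) / 0.324375 = 624.8125 / 0.324375 ≈ 1926.20
  x_3 = (0.2625·1100 + 0.2775·325 + 0.6375·925) / 0.324375 = 968.625 / 0.324375 ≈ 2986.13

x_2 = 1926.20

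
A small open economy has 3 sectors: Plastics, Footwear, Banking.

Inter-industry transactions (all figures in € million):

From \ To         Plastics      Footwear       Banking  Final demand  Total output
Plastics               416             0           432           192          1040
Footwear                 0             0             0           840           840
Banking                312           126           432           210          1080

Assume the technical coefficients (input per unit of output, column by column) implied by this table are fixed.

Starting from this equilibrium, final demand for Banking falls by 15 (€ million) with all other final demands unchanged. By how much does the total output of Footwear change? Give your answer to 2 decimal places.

Δx_F = 0.00

Technical coefficients a_ij = z_ij / X_j:
  a_PP = 416/1040 = 0.40, a_FP = 0/1040 = 0.00, a_BP = 312/1040 = 0.30
  a_PF = 0/840 = 0.00, a_FF = 0/840 = 0.00, a_BF = 126/840 = 0.15
  a_PB = 432/1080 = 0.40, a_FB = 0/1080 = 0.00, a_BB = 432/1080 = 0.40
I − A =
  [   0.60     0.00    -0.40]
  [   0.00     1.00     0.00]
  [  -0.30    -0.15     0.60]
Cofactors of I−A, C_ij = (−1)^(i+j)·(minor ij) (rows/columns in the sector order above):
  C_11 = (1.00)(0.60) − (0.00)(-0.15) = 0.6000
  C_12 = −[(0.00)(0.60) − (0.00)(-0.30)] = 0.0000
  C_13 = (0.00)(-0.15) − (1.00)(-0.30) = 0.3000
  C_21 = −[(0.00)(0.60) − (-0.40)(-0.15)] = 0.0600
  C_22 = (0.60)(0.60) − (-0.40)(-0.30) = 0.2400
  C_23 = −[(0.60)(-0.15) − (0.00)(-0.30)] = 0.0900
  C_31 = (0.00)(0.00) − (-0.40)(1.00) = 0.4000
  C_32 = −[(0.60)(0.00) − (-0.40)(0.00)] = 0.0000
  C_33 = (0.60)(1.00) − (0.00)(0.00) = 0.6000
det(I−A) = Σ_j (I−A)_1j·C_1j = (0.60)(0.6000) + (0.00)(0.0000) + (-0.40)(0.3000) = 0.2400
adj(I−A) = Cᵀ =
  [ 0.6000   0.0600   0.4000]
  [ 0.0000   0.2400   0.0000]
  [ 0.3000   0.0900   0.6000]
(I − A)⁻¹ = adj(I−A) / det(I−A) ≈
  [   2.5000     0.2500     1.6667]
  [   0.0000     1.0000     0.0000]
  [   1.2500     0.3750     2.5000]
Δx = (I − A)⁻¹ Δd with Δd having -15 in the Banking component and 0 elsewhere.
So Δx_F = L_FB · (-15), where L_FB = adj(I−A)_FB / det(I−A) = 0.0000 / 0.2400.
Δx_F = 0.0000 × (-15) / 0.2400 = 0.00 / 0.2400 = 0.00.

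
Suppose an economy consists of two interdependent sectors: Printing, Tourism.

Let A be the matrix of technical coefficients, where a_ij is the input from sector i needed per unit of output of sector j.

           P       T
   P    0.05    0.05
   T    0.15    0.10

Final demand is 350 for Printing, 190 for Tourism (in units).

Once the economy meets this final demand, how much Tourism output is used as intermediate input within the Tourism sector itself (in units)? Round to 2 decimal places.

z_TT = 27.49

I − A =
  [   0.95    -0.05]
  [  -0.15     0.90]
det(I−A) = (0.95)(0.90) − (-0.05)(-0.15) = 0.8475
adj(I−A) = [[0.90, 0.05], [0.15, 0.95]]
(I − A)⁻¹ = adj(I−A) / det(I−A) ≈
  [   1.0619     0.0590]
  [   0.1770     1.1209]
First solve x = (I − A)⁻¹ d = adj(I−A)·d / det(I−A); in particular x_T = (0.15·350 + 0.95·190) / 0.8475 = 233.00 / 0.8475 ≈ 274.9263.
Intermediate flow from T to T: z_TT = a_TT · x_T = 0.10 × 233.00 / 0.8475 = 23.30 / 0.8475 ≈ 27.49.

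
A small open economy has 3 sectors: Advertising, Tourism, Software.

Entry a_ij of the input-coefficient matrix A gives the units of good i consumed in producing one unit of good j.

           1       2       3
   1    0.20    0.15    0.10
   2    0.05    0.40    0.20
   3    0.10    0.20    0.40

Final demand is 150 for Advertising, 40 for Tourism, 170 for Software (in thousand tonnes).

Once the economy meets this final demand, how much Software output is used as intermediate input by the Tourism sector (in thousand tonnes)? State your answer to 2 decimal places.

z_32 = 45.01

I − A =
  [   0.80    -0.15    -0.10]
  [  -0.05     0.60    -0.20]
  [  -0.10    -0.20     0.60]
Cofactors of I−A, C_ij = (−1)^(i+j)·(minor ij) (rows/columns in the sector order above):
  C_11 = (0.60)(0.60) − (-0.20)(-0.20) = 0.3200
  C_12 = −[(-0.05)(0.60) − (-0.20)(-0.10)] = 0.0500
  C_13 = (-0.05)(-0.20) − (0.60)(-0.10) = 0.0700
  C_21 = −[(-0.15)(0.60) − (-0.10)(-0.20)] = 0.1100
  C_22 = (0.80)(0.60) − (-0.10)(-0.10) = 0.4700
  C_23 = −[(0.80)(-0.20) − (-0.15)(-0.10)] = 0.1750
  C_31 = (-0.15)(-0.20) − (-0.10)(0.60) = 0.0900
  C_32 = −[(0.80)(-0.20) − (-0.10)(-0.05)] = 0.1650
  C_33 = (0.80)(0.60) − (-0.15)(-0.05) = 0.4725
det(I−A) = Σ_j (I−A)_1j·C_1j = (0.80)(0.3200) + (-0.15)(0.0500) + (-0.10)(0.0700) = 0.2415
adj(I−A) = Cᵀ =
  [ 0.3200   0.1100   0.0900]
  [ 0.0500   0.4700   0.1650]
  [ 0.0700   0.1750   0.4725]
(I − A)⁻¹ = adj(I−A) / det(I−A) ≈
  [   1.3251     0.4555     0.3727]
  [   0.2070     1.9462     0.6832]
  [   0.2899     0.7246     1.9565]
First solve x = (I − A)⁻¹ d = adj(I−A)·d / det(I−A); in particular x_2 = (0.0500·150 + 0.4700·40 + 0.1650·170) / 0.2415 = 54.35 / 0.2415 ≈ 225.0518.
Intermediate flow from 3 to 2: z_32 = a_32 · x_2 = 0.20 × 54.35 / 0.2415 = 10.87 / 0.2415 ≈ 45.01.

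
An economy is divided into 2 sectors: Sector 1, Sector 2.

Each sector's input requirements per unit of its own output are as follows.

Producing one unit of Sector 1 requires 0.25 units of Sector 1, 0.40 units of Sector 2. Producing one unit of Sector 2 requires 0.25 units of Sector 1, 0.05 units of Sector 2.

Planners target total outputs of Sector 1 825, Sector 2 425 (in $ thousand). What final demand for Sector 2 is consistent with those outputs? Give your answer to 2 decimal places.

d_2 = 73.75

I − A =
  [   0.75    -0.25]
  [  -0.40     0.95]
d = (I − A) x:
  d_1 = (+0.75)·825 + (-0.25)·425 = 512.50
  d_2 = (-0.40)·825 + (+0.95)·425 = 73.75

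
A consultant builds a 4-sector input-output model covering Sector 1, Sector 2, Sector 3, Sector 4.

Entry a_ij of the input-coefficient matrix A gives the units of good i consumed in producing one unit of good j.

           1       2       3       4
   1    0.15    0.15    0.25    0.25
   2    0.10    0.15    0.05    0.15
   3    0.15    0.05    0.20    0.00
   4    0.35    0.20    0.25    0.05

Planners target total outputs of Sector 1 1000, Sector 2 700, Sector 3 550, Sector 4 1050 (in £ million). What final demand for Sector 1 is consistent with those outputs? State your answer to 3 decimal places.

d_1 = 345.000

I − A =
  [   0.85    -0.15    -0.25    -0.25]
  [  -0.10     0.85    -0.05    -0.15]
  [  -0.15    -0.05     0.80     0.00]
  [  -0.35    -0.20    -0.25     0.95]
d = (I − A) x:
  d_1 = (+0.85)·1000 + (-0.15)·700 + (-0.25)·550 + (-0.25)·1050 = 345.000
  d_2 = (-0.10)·1000 + (+0.85)·700 + (-0.05)·550 + (-0.15)·1050 = 310.000
  d_3 = (-0.15)·1000 + (-0.05)·700 + (+0.80)·550 + (+0.00)·1050 = 255.000
  d_4 = (-0.35)·1000 + (-0.20)·700 + (-0.25)·550 + (+0.95)·1050 = 370.000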